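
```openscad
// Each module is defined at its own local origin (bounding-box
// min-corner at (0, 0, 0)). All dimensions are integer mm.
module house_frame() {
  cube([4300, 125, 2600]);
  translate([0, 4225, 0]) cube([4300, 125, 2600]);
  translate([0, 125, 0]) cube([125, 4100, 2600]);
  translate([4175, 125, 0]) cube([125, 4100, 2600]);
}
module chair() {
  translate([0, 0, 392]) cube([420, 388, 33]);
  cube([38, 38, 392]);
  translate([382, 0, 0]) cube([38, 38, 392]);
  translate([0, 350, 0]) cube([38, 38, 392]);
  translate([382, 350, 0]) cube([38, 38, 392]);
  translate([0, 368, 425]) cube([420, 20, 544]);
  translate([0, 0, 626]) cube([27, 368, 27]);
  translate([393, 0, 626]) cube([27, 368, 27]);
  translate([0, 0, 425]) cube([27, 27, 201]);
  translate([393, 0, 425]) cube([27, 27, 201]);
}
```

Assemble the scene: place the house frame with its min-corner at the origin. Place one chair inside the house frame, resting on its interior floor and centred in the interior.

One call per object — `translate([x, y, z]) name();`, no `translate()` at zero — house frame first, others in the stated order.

house_frame();
translate([1940, 1981, 0]) chair();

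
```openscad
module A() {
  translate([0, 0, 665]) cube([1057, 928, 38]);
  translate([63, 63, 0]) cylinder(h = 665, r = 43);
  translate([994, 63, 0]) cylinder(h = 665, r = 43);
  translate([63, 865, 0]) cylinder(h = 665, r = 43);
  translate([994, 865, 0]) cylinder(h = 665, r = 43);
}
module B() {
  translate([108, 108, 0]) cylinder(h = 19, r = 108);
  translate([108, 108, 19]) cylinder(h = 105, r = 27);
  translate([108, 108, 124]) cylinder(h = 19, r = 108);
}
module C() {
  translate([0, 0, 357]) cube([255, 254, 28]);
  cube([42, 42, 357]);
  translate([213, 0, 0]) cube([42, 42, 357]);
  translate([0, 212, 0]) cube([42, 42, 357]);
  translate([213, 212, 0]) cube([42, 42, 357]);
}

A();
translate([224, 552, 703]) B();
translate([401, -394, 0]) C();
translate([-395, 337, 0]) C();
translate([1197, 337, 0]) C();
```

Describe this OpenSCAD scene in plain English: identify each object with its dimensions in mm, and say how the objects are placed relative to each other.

A is a rectangular dining table. The top is 1057×928×38 mm with its upper surface at z = 703 mm. It stands on four round legs of 86 mm diameter, each leg's bounding box inset 20 mm from the nearest pair of top edges, running from the floor to the underside of the top.

B is a spool: two coaxial disc flanges of radius 108 mm and thickness 19 mm, joined by a core cylinder of radius 27 mm and height 105 mm. The lower flange rests on z = 0 and the three cylinders share a vertical axis.

C is a four-legged stool. The seat is 255×254 mm, 28 mm thick, top at z = 385 mm. It stands on four square legs, each 42×42 mm in cross-section, from z = 0 to the seat underside, each flush with a corner of the seat.

The spool is on top of the table. Three stools sit around the table at the −y, −x, +x sides.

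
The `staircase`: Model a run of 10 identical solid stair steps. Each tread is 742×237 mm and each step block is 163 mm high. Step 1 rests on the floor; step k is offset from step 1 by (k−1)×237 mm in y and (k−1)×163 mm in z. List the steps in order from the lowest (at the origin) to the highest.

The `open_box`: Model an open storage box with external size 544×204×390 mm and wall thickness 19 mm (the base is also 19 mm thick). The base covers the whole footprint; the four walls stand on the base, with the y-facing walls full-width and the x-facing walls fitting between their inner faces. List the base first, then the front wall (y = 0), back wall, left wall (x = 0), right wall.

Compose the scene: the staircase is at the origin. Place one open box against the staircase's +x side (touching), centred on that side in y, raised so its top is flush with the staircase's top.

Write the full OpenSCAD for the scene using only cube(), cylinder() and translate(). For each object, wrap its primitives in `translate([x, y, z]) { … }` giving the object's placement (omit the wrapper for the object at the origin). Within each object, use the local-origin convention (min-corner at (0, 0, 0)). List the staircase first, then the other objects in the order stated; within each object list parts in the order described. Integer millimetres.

cube([742, 237, 163]);
translate([0, 237, 163]) cube([742, 237, 163]);
translate([0, 474, 326]) cube([742, 237, 163]);
translate([0, 711, 489]) cube([742, 237, 163]);
translate([0, 948, 652]) cube([742, 237, 163]);
translate([0, 1185, 815]) cube([742, 237, 163]);
translate([0, 1422, 978]) cube([742, 237, 163]);
translate([0, 1659, 1141]) cube([742, 237, 163]);
translate([0, 1896, 1304]) cube([742, 237, 163]);
translate([0, 2133, 1467]) cube([742, 237, 163]);
translate([742, 1083, 1240]) {
  cube([544, 204, 19]);
  translate([0, 0, 19]) cube([544, 19, 371]);
  translate([0, 185, 19]) cube([544, 19, 371]);
  translate([0, 19, 19]) cube([19, 166, 371]);
  translate([525, 19, 19]) cube([19, 166, 371]);
}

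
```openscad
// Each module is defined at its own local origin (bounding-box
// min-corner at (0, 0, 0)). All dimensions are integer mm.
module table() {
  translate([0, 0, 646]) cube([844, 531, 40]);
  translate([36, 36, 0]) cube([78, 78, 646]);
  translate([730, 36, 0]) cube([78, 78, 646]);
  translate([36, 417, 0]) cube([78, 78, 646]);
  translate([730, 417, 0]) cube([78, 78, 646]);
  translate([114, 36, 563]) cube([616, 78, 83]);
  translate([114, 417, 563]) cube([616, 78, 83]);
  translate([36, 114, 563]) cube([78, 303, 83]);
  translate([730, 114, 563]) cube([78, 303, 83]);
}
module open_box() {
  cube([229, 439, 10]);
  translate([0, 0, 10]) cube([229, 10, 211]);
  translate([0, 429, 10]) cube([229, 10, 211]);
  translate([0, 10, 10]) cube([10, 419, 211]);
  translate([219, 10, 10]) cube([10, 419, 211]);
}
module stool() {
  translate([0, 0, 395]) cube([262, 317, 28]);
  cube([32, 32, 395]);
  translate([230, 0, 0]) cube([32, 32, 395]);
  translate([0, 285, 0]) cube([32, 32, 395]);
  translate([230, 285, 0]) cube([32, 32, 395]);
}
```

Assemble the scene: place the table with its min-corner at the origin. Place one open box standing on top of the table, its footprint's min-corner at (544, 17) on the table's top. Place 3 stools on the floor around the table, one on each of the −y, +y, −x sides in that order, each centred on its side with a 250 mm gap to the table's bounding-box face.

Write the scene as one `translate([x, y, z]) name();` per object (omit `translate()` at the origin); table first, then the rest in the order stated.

table();
translate([544, 17, 686]) open_box();
translate([291, -567, 0]) stool();
translate([291, 781, 0]) stool();
translate([-512, 107, 0]) stool();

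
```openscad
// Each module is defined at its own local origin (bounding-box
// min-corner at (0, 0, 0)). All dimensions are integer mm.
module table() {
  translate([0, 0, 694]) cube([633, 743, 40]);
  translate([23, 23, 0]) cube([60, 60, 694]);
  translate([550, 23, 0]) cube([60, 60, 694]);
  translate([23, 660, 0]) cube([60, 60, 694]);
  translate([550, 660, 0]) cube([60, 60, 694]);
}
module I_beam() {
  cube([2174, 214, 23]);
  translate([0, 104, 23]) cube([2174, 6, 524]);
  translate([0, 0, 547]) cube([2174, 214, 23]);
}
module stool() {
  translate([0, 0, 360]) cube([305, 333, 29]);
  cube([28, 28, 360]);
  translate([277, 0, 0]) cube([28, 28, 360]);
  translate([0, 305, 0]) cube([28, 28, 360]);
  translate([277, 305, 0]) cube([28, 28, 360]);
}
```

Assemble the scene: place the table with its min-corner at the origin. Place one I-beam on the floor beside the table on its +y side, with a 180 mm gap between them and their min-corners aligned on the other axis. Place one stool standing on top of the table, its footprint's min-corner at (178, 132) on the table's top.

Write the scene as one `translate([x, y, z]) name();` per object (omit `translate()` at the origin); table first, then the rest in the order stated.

table();
translate([0, 923, 0]) I_beam();
translate([178, 132, 734]) stool();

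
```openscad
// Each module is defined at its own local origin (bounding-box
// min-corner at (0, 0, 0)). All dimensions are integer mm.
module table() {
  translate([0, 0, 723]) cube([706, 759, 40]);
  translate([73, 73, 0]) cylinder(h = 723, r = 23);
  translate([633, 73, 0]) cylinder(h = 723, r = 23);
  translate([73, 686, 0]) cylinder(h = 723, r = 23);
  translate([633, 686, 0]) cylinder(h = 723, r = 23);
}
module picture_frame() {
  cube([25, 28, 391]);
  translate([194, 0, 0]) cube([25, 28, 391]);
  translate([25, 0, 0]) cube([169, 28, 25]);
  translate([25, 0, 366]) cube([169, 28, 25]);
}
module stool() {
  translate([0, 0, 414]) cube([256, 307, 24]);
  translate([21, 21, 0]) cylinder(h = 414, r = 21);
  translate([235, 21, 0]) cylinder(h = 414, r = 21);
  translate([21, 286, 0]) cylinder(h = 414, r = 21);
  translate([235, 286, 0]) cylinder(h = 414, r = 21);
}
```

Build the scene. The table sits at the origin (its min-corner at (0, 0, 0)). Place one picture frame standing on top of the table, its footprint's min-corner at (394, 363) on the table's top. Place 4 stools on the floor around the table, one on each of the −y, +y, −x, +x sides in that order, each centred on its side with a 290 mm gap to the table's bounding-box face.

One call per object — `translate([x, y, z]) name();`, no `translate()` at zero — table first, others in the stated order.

table();
translate([394, 363, 763]) picture_frame();
translate([225, -597, 0]) stool();
translate([225, 1049, 0]) stool();
translate([-546, 226, 0]) stool();
translate([996, 226, 0]) stool();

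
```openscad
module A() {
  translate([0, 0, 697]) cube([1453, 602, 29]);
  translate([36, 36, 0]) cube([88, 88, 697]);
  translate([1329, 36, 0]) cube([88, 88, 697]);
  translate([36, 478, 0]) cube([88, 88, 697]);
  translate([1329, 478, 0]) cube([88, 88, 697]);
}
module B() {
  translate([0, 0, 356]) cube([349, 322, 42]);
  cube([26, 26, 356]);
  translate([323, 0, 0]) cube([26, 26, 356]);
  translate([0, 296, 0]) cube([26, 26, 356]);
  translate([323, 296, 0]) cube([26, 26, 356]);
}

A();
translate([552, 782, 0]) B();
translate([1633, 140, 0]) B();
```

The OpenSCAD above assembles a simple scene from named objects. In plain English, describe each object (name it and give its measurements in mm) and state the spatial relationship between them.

A is a table: top 1453 mm (x) × 602 mm (y), 29 mm thick, upper face at z = 726 mm, on four 88×88 mm square legs, each inset 36 mm from the nearest pair of top edges, running from z = 0 to the bottom of the top.

B is a simple wooden stool: a rectangular seat 349 mm (x) by 322 mm (y), 42 mm thick, top face at z = 398 mm, on four square legs, each 26×26 mm in cross-section. The legs rest on z = 0, each flush with a corner of the seat.

Two stools sit around the table at the +y, +x sides.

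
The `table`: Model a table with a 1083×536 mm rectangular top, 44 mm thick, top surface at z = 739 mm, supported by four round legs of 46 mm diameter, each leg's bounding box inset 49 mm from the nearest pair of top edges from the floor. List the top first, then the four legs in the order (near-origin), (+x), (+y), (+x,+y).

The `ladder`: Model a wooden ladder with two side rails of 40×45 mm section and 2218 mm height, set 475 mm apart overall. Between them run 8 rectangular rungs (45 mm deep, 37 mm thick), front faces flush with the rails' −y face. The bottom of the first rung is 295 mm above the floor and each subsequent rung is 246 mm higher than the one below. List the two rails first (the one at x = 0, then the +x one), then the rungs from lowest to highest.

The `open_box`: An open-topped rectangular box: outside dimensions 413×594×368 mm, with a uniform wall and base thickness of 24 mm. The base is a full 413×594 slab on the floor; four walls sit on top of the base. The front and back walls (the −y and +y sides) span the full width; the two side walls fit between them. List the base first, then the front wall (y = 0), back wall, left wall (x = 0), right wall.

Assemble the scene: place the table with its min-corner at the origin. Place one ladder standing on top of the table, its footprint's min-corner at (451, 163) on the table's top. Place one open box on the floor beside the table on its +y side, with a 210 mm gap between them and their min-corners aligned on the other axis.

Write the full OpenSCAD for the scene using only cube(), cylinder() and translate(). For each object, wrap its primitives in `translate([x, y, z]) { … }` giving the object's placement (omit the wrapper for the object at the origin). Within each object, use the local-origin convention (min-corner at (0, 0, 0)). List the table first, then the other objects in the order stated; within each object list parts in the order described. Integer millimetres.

translate([0, 0, 695]) cube([1083, 536, 44]);
translate([72, 72, 0]) cylinder(h = 695, r = 23);
translate([1011, 72, 0]) cylinder(h = 695, r = 23);
translate([72, 464, 0]) cylinder(h = 695, r = 23);
translate([1011, 464, 0]) cylinder(h = 695, r = 23);
translate([451, 163, 739]) {
  cube([40, 45, 2218]);
  translate([435, 0, 0]) cube([40, 45, 2218]);
  translate([40, 0, 295]) cube([395, 45, 37]);
  translate([40, 0, 541]) cube([395, 45, 37]);
  translate([40, 0, 787]) cube([395, 45, 37]);
  translate([40, 0, 1033]) cube([395, 45, 37]);
  translate([40, 0, 1279]) cube([395, 45, 37]);
  translate([40, 0, 1525]) cube([395, 45, 37]);
  translate([40, 0, 1771]) cube([395, 45, 37]);
  translate([40, 0, 2017]) cube([395, 45, 37]);
}
translate([0, 746, 0]) {
  cube([413, 594, 24]);
  translate([0, 0, 24]) cube([413, 24, 344]);
  translate([0, 570, 24]) cube([413, 24, 344]);
  translate([0, 24, 24]) cube([24, 546, 344]);
  translate([389, 24, 24]) cube([24, 546, 344]);
}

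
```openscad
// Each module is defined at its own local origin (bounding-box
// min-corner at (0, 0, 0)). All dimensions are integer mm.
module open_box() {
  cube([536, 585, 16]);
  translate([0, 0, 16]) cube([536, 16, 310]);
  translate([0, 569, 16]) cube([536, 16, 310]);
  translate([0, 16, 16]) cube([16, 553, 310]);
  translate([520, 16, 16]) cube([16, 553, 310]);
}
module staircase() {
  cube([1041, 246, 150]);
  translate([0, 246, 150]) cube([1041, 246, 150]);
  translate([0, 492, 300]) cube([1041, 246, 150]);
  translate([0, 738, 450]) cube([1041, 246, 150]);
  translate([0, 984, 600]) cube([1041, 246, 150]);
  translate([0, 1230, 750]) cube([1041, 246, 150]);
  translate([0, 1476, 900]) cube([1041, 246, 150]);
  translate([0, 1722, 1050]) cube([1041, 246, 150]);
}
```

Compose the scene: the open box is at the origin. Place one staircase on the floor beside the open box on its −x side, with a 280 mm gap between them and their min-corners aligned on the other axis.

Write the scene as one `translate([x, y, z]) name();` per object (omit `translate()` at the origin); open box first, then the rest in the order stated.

open_box();
translate([-1321, 0, 0]) staircase();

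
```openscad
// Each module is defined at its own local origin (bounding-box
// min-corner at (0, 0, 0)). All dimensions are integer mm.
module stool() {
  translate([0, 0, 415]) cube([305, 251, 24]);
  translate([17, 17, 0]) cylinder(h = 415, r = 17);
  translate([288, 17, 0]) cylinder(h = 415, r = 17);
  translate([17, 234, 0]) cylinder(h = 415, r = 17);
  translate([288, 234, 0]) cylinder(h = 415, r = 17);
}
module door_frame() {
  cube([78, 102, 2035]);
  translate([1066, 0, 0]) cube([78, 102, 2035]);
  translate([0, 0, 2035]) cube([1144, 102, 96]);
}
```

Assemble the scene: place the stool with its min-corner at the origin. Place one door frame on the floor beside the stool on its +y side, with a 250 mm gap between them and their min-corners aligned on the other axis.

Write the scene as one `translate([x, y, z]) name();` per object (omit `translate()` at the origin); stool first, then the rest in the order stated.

stool();
translate([0, 501, 0]) door_frame();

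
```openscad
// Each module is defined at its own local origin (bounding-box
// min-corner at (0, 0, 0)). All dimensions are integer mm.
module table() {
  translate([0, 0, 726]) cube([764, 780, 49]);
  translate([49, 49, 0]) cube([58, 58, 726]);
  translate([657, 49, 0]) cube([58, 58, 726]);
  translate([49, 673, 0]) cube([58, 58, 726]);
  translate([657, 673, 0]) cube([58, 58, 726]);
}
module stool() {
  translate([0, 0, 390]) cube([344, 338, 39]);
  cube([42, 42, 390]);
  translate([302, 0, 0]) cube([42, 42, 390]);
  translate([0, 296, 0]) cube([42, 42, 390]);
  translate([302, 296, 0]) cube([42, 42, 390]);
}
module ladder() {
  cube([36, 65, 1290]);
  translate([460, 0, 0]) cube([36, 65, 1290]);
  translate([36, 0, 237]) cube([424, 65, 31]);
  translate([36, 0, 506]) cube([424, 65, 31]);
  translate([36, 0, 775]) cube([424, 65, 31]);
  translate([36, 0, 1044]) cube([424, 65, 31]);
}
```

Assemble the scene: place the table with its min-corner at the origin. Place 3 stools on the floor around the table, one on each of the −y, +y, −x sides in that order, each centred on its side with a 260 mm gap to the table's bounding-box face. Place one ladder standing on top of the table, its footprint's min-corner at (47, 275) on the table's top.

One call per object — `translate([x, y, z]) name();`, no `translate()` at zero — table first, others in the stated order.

table();
translate([210, -598, 0]) stool();
translate([210, 1040, 0]) stool();
translate([-604, 221, 0]) stool();
translate([47, 275, 775]) ladder();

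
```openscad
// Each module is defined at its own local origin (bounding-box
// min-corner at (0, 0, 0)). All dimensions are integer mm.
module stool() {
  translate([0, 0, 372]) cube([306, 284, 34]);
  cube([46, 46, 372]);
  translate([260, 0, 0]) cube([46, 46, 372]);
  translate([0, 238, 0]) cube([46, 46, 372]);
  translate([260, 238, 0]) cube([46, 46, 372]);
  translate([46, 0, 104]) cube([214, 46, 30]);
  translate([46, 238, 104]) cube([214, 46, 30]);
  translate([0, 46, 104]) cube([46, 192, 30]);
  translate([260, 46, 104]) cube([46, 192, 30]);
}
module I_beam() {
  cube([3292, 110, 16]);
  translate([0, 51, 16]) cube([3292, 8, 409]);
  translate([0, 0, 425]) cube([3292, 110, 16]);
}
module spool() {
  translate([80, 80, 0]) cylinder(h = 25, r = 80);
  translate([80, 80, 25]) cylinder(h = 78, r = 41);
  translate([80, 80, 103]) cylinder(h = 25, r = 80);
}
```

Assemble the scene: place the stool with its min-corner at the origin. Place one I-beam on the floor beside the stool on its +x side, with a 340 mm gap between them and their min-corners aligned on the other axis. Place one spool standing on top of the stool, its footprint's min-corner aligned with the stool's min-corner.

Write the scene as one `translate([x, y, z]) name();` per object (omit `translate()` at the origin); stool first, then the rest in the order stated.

stool();
translate([646, 0, 0]) I_beam();
translate([0, 0, 406]) spool();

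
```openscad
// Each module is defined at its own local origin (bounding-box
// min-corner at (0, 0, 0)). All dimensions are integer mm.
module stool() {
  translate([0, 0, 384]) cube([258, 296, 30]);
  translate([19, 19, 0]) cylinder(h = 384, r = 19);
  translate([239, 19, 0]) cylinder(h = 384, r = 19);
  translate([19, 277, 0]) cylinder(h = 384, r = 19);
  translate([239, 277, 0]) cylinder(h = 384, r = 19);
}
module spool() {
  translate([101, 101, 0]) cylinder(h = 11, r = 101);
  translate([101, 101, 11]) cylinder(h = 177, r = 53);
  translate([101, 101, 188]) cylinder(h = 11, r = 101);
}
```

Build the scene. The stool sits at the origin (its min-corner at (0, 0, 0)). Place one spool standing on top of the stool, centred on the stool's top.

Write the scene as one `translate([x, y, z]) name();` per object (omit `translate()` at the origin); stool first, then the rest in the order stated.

stool();
translate([28, 47, 414]) spool();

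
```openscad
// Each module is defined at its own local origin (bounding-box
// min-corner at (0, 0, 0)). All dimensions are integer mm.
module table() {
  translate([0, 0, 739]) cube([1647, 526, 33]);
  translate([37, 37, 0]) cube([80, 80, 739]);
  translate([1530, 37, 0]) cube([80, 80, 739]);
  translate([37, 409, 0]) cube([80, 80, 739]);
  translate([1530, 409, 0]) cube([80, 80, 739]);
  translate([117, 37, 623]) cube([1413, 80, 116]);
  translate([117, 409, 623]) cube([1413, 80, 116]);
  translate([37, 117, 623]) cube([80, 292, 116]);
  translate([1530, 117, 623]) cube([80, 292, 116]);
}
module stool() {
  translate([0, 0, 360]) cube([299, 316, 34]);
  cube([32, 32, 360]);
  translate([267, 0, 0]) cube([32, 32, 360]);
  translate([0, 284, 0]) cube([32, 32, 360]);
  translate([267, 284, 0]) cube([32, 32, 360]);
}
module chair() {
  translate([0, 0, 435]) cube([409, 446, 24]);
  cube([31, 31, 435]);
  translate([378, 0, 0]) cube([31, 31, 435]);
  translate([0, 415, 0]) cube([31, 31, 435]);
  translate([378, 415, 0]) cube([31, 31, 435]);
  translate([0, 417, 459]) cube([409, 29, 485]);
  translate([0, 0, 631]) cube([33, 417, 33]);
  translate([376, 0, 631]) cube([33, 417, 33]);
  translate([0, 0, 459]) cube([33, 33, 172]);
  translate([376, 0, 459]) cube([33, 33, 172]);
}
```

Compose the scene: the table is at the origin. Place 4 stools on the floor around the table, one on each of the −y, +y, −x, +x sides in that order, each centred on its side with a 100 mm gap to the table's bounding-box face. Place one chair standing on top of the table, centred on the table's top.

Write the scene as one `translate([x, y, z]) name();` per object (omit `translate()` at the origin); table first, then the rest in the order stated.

table();
translate([674, -416, 0]) stool();
translate([674, 626, 0]) stool();
translate([-399, 105, 0]) stool();
translate([1747, 105, 0]) stool();
translate([619, 40, 772]) chair();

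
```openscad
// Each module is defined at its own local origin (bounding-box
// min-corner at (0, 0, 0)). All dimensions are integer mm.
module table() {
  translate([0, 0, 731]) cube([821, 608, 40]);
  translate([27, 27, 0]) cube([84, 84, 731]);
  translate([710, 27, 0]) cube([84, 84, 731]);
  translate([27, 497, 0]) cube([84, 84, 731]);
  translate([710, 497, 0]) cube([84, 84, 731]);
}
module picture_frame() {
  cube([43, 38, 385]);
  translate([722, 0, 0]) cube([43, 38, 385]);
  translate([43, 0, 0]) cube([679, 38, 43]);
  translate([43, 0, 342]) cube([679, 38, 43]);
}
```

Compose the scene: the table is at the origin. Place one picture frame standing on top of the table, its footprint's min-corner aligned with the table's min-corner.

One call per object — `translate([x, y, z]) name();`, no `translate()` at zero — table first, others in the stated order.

table();
translate([0, 0, 771]) picture_frame();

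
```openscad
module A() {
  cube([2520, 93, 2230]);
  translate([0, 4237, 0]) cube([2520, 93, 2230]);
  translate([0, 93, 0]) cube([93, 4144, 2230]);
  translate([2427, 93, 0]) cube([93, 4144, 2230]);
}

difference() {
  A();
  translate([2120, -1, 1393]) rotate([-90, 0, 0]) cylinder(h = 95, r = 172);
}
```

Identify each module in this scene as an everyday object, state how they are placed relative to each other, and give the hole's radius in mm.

A is a house frame. The house frame has a circular hole through its front wall. The hole's radius is 172 mm.

The subtracted cylinder has r = 172 mm.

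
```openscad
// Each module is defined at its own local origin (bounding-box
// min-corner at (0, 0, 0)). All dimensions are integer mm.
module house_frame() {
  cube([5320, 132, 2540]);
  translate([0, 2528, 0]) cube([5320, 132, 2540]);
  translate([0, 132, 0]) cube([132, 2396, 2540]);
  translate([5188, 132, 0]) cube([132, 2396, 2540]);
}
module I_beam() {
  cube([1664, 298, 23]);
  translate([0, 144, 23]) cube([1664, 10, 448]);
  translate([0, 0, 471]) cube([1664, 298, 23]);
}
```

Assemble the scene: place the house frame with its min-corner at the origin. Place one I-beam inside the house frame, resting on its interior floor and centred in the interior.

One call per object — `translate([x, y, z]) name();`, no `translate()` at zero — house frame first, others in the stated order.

house_frame();
translate([1828, 1181, 0]) I_beam();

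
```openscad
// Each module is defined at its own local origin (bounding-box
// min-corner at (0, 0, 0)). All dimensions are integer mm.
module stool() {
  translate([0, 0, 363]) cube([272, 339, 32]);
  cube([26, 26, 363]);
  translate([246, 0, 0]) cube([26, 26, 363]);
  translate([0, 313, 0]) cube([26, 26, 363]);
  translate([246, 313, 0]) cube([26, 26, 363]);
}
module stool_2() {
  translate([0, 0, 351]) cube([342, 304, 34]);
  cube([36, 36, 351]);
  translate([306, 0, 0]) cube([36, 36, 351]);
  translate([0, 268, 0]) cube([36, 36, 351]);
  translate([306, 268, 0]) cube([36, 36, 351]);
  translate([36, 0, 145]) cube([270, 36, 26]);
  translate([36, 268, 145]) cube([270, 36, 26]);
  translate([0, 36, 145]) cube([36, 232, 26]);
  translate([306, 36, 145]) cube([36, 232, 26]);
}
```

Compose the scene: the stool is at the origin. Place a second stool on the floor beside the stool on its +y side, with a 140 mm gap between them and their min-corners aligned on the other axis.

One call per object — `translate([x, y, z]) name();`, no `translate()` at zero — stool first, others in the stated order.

stool();
translate([0, 479, 0]) stool_2();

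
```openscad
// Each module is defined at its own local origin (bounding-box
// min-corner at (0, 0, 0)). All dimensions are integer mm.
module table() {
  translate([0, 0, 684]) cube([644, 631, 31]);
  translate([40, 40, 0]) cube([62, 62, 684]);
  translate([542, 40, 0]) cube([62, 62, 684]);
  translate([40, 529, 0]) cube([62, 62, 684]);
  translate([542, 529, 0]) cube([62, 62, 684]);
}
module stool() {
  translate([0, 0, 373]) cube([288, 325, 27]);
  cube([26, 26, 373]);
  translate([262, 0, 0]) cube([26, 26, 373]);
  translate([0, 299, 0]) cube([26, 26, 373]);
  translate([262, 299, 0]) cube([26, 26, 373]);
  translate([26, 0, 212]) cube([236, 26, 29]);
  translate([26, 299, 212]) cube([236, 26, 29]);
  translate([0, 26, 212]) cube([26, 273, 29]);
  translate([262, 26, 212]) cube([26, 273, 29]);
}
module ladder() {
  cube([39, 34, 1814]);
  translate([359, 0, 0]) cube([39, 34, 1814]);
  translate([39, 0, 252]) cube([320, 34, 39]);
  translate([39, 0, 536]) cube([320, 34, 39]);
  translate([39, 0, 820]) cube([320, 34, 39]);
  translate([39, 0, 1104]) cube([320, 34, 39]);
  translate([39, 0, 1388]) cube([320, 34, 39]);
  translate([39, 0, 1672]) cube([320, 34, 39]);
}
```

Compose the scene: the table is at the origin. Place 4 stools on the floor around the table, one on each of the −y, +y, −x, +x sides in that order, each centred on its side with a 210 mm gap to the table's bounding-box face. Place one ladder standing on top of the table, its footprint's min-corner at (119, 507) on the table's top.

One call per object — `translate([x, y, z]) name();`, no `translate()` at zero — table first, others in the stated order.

table();
translate([178, -535, 0]) stool();
translate([178, 841, 0]) stool();
translate([-498, 153, 0]) stool();
translate([854, 153, 0]) stool();
translate([119, 507, 715]) ladder();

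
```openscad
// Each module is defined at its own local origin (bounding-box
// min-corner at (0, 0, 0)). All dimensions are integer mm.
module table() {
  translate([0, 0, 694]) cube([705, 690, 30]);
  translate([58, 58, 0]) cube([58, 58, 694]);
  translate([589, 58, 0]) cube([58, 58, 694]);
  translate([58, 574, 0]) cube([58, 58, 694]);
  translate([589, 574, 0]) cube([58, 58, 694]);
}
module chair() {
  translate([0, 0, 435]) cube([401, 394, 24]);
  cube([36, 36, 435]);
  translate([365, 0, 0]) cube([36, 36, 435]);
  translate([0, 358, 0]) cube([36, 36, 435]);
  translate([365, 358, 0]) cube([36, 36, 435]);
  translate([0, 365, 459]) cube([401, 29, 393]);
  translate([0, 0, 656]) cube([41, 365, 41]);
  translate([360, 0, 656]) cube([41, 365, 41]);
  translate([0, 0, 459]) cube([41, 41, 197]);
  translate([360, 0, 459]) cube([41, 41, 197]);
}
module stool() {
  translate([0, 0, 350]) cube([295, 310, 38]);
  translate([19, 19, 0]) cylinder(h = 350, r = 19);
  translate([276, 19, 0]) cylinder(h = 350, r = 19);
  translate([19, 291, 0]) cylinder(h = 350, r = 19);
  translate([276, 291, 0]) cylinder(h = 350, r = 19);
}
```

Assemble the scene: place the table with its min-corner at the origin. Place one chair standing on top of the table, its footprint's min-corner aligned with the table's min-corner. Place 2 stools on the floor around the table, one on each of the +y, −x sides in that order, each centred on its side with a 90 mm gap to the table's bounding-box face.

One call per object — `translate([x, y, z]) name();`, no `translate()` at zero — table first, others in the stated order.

table();
translate([0, 0, 724]) chair();
translate([205, 780, 0]) stool();
translate([-385, 190, 0]) stool();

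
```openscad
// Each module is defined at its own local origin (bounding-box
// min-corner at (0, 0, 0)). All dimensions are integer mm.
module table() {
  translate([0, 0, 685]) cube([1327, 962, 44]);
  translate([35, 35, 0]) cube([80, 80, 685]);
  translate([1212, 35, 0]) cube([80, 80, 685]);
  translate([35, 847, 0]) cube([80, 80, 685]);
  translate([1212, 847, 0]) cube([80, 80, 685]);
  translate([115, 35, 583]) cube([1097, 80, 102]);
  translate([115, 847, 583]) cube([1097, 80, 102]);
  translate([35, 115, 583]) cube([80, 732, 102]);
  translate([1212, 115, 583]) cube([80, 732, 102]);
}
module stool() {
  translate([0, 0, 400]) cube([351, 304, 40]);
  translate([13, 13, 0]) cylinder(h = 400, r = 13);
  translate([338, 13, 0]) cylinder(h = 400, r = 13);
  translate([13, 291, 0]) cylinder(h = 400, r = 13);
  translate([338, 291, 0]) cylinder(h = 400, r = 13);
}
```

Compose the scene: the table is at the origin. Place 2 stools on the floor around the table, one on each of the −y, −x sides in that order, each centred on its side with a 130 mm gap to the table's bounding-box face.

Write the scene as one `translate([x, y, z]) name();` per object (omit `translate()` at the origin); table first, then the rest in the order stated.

table();
translate([488, -434, 0]) stool();
translate([-481, 329, 0]) stool();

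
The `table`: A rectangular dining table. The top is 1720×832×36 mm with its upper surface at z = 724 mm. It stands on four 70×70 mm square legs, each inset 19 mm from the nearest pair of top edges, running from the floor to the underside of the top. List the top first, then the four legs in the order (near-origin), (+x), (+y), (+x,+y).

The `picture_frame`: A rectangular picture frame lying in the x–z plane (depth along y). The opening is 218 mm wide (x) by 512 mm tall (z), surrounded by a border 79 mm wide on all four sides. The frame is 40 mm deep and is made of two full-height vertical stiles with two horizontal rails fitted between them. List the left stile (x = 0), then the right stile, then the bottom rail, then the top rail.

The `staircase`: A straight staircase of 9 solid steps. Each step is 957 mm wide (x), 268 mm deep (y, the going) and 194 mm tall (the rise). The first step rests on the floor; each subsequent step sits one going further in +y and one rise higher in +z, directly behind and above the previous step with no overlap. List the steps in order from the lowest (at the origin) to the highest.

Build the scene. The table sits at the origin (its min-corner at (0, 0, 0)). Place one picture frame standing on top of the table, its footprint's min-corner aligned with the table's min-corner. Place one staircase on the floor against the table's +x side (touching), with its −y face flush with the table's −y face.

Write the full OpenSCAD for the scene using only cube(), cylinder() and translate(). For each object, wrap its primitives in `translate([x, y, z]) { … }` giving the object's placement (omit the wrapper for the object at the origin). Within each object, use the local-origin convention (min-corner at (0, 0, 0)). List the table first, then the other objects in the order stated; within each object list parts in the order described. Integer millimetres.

translate([0, 0, 688]) cube([1720, 832, 36]);
translate([19, 19, 0]) cube([70, 70, 688]);
translate([1631, 19, 0]) cube([70, 70, 688]);
translate([19, 743, 0]) cube([70, 70, 688]);
translate([1631, 743, 0]) cube([70, 70, 688]);
translate([0, 0, 724]) {
  cube([79, 40, 670]);
  translate([297, 0, 0]) cube([79, 40, 670]);
  translate([79, 0, 0]) cube([218, 40, 79]);
  translate([79, 0, 591]) cube([218, 40, 79]);
}
translate([1720, 0, 0]) {
  cube([957, 268, 194]);
  translate([0, 268, 194]) cube([957, 268, 194]);
  translate([0, 536, 388]) cube([957, 268, 194]);
  translate([0, 804, 582]) cube([957, 268, 194]);
  translate([0, 1072, 776]) cube([957, 268, 194]);
  translate([0, 1340, 970]) cube([957, 268, 194]);
  translate([0, 1608, 1164]) cube([957, 268, 194]);
  translate([0, 1876, 1358]) cube([957, 268, 194]);
  translate([0, 2144, 1552]) cube([957, 268, 194]);
}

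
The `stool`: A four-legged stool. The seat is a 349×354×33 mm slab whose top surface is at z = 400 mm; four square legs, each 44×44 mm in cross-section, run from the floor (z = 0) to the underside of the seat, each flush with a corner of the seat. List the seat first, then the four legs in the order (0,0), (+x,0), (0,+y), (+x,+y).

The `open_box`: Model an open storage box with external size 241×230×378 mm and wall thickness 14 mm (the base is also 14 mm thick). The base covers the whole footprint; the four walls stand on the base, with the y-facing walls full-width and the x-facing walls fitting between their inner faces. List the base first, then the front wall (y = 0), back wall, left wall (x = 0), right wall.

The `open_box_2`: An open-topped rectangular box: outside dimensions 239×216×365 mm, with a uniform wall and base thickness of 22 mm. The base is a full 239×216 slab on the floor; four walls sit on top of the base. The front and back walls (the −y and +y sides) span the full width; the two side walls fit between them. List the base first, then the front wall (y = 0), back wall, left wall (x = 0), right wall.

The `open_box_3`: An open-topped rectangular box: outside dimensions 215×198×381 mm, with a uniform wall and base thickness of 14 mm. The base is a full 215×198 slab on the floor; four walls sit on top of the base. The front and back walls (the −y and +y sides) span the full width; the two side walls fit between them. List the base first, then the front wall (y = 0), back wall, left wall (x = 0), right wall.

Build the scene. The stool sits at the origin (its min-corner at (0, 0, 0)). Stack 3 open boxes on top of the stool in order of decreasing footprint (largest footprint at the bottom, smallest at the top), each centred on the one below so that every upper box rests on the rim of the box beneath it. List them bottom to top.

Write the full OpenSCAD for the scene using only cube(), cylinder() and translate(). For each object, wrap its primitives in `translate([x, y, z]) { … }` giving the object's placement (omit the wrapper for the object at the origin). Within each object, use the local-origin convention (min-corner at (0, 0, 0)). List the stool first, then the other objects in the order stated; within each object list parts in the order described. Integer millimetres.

translate([0, 0, 367]) cube([349, 354, 33]);
cube([44, 44, 367]);
translate([305, 0, 0]) cube([44, 44, 367]);
translate([0, 310, 0]) cube([44, 44, 367]);
translate([305, 310, 0]) cube([44, 44, 367]);
translate([54, 62, 400]) {
  cube([241, 230, 14]);
  translate([0, 0, 14]) cube([241, 14, 364]);
  translate([0, 216, 14]) cube([241, 14, 364]);
  translate([0, 14, 14]) cube([14, 202, 364]);
  translate([227, 14, 14]) cube([14, 202, 364]);
}
translate([55, 69, 778]) {
  cube([239, 216, 22]);
  translate([0, 0, 22]) cube([239, 22, 343]);
  translate([0, 194, 22]) cube([239, 22, 343]);
  translate([0, 22, 22]) cube([22, 172, 343]);
  translate([217, 22, 22]) cube([22, 172, 343]);
}
translate([67, 78, 1143]) {
  cube([215, 198, 14]);
  translate([0, 0, 14]) cube([215, 14, 367]);
  translate([0, 184, 14]) cube([215, 14, 367]);
  translate([0, 14, 14]) cube([14, 170, 367]);
  translate([201, 14, 14]) cube([14, 170, 367]);
}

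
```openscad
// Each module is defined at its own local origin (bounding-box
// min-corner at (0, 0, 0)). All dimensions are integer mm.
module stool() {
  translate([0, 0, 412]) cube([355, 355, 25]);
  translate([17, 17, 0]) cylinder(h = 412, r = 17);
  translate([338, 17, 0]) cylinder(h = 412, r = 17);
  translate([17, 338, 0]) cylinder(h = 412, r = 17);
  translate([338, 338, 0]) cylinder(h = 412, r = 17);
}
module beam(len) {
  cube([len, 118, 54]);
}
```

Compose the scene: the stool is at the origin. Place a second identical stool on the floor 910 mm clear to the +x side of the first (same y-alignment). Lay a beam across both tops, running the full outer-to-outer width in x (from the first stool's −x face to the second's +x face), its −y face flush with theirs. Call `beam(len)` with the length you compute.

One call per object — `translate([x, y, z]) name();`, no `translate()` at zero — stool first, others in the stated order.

stool();
translate([1265, 0, 0]) stool();
translate([0, 0, 437]) beam(1620);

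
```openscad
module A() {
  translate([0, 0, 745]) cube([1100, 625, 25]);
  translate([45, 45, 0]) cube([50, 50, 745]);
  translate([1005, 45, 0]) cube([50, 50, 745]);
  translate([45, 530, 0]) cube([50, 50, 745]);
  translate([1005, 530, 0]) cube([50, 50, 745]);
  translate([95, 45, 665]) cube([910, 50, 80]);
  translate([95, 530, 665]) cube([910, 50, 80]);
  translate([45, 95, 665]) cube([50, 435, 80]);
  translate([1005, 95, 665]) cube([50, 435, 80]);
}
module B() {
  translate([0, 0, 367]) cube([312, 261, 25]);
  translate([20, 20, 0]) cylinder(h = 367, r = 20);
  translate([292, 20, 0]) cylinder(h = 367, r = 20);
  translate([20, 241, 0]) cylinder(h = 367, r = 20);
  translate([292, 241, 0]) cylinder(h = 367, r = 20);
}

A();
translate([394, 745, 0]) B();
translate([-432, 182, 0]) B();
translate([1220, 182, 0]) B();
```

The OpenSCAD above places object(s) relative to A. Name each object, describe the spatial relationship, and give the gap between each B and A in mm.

A is a table. B is a stool. Three stools sit around the table at the +y, −x, +x sides. The gap between each stool and the table is 120 mm.

Each stool's nearest face is 120 mm from the table's bounding box.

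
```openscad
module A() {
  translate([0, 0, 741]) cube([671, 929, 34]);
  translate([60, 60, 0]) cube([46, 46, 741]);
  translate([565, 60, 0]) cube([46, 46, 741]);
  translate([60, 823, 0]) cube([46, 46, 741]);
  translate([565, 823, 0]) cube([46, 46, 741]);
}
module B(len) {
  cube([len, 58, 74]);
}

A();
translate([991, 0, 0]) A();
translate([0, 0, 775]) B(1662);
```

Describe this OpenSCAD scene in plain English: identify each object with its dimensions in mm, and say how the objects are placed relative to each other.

A is a table: top 671 mm (x) × 929 mm (y), 34 mm thick, upper face at z = 775 mm, on four 46×46 mm square legs, each inset 60 mm from the nearest pair of top edges, running from z = 0 to the bottom of the top.

B is a rectangular beam 1662 mm long (x), 58 mm deep (y), 74 mm thick (z).

The beam spans the tops of two tables placed 320 mm apart, resting at z = 775 mm.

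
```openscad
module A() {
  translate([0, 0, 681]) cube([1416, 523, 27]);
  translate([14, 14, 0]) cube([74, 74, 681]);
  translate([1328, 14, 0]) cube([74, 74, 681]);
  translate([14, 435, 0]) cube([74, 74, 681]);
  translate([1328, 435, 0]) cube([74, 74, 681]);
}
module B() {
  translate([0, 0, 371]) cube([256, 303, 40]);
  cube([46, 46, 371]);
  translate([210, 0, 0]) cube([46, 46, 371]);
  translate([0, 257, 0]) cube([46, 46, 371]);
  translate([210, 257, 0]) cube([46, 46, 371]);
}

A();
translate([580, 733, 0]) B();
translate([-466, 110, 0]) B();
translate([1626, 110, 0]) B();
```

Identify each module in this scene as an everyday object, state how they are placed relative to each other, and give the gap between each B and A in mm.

Each stool's nearest face is 210 mm from the table's bounding box.

A is a table. B is a stool. Three stools sit around the table at the +y, −x, +x sides. The gap between each stool and the table is 210 mm.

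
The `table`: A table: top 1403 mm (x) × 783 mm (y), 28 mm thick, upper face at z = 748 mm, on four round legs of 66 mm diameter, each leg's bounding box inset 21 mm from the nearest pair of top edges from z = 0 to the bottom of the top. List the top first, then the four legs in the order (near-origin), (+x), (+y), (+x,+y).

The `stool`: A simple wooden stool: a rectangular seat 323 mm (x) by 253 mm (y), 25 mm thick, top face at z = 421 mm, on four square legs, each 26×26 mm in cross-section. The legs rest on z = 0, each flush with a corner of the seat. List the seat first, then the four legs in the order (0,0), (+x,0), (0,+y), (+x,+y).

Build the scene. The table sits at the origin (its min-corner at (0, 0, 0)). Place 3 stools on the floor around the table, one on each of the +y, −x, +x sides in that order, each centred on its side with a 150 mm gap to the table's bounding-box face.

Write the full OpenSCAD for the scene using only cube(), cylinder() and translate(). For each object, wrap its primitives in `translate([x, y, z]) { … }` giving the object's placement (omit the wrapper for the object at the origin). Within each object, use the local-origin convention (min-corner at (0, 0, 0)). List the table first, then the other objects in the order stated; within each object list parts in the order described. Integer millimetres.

translate([0, 0, 720]) cube([1403, 783, 28]);
translate([54, 54, 0]) cylinder(h = 720, r = 33);
translate([1349, 54, 0]) cylinder(h = 720, r = 33);
translate([54, 729, 0]) cylinder(h = 720, r = 33);
translate([1349, 729, 0]) cylinder(h = 720, r = 33);
translate([540, 933, 0]) {
  translate([0, 0, 396]) cube([323, 253, 25]);
  cube([26, 26, 396]);
  translate([297, 0, 0]) cube([26, 26, 396]);
  translate([0, 227, 0]) cube([26, 26, 396]);
  translate([297, 227, 0]) cube([26, 26, 396]);
}
translate([-473, 265, 0]) {
  translate([0, 0, 396]) cube([323, 253, 25]);
  cube([26, 26, 396]);
  translate([297, 0, 0]) cube([26, 26, 396]);
  translate([0, 227, 0]) cube([26, 26, 396]);
  translate([297, 227, 0]) cube([26, 26, 396]);
}
translate([1553, 265, 0]) {
  translate([0, 0, 396]) cube([323, 253, 25]);
  cube([26, 26, 396]);
  translate([297, 0, 0]) cube([26, 26, 396]);
  translate([0, 227, 0]) cube([26, 26, 396]);
  translate([297, 227, 0]) cube([26, 26, 396]);
}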